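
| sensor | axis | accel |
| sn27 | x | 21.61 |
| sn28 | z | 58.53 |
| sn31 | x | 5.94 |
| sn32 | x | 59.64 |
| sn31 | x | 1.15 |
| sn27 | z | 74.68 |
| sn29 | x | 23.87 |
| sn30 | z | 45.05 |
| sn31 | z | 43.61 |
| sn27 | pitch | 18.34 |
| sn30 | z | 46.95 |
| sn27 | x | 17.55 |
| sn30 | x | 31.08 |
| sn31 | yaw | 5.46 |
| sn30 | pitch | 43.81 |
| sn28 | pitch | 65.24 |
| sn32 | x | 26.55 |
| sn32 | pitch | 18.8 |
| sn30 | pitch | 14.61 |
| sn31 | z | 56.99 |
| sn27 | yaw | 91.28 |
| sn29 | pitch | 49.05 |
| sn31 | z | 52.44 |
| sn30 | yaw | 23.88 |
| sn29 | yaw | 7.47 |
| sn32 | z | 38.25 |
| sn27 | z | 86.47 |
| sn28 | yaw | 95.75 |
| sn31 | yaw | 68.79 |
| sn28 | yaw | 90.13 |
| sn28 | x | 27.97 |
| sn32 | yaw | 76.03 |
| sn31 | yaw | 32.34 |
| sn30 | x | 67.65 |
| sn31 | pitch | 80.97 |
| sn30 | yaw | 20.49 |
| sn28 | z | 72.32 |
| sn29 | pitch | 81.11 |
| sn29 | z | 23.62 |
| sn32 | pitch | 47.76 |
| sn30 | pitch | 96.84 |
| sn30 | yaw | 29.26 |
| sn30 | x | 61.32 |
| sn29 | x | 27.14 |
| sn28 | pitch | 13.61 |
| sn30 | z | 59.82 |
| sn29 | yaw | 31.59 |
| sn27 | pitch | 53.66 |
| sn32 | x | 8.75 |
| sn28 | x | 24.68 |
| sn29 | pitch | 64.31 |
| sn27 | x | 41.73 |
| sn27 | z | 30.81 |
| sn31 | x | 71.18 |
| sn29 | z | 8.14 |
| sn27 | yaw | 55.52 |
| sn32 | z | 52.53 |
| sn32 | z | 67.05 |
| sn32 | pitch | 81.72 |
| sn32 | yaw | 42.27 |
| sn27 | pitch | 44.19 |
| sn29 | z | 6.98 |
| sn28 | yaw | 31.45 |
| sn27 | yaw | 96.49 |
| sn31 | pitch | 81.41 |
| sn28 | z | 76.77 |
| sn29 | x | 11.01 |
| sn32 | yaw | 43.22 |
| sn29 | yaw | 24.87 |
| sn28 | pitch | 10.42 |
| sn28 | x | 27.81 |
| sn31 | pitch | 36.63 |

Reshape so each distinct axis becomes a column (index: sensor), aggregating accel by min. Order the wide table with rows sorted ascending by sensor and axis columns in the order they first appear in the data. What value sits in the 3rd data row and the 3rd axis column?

With rows sorted ascending by sensor, row 3 is sensor=sn29. axis columns in first-appearance order: x, z, pitch, yaw; column 3 is pitch.
Long rows with sensor=sn29, axis=pitch: min(49.05, 81.11, 64.31) = 49.05.

49.05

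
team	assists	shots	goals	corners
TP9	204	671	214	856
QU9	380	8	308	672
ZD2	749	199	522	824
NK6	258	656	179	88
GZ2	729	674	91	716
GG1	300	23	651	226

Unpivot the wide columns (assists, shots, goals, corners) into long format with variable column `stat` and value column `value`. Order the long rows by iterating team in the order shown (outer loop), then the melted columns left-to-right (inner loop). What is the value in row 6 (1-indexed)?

8

24 rows total (6 × 4). Row 6: index ⌊(6-1)/4⌋ = 1 into team → QU9; (6-1) mod 4 = 1 into the melted columns → shots.
So row 6 is (QU9, shots, 8); value = 8.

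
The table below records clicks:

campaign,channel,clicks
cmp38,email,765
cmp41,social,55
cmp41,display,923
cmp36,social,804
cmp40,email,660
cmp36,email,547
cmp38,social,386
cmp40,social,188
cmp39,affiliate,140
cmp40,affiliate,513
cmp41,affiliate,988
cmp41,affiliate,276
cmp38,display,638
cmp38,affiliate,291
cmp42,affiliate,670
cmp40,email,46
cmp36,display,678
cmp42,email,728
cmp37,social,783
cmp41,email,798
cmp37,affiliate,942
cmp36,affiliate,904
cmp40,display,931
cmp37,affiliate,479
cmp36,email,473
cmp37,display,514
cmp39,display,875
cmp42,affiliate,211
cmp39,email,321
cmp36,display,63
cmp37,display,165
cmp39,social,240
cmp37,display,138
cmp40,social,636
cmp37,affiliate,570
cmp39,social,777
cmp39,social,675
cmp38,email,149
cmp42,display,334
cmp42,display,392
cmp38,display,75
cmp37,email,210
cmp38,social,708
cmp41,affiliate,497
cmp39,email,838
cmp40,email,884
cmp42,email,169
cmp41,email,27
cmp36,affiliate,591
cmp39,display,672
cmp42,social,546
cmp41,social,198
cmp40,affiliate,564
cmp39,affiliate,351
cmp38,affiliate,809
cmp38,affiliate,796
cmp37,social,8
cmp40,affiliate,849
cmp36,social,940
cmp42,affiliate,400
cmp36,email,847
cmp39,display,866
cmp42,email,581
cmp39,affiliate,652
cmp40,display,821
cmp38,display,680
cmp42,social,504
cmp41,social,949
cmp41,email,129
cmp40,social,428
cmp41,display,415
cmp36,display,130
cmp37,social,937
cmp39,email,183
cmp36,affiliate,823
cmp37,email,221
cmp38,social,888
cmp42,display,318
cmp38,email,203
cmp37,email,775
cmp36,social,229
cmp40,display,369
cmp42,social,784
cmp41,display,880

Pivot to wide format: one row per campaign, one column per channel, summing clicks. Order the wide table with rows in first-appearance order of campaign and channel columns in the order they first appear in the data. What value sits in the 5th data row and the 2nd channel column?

1692

With rows in first-appearance order of campaign, row 5 is campaign=cmp39. channel columns in first-appearance order: email, social, display, affiliate; column 2 is social.
Long rows with campaign=cmp39, channel=social: 240 + 777 + 675 = 1692.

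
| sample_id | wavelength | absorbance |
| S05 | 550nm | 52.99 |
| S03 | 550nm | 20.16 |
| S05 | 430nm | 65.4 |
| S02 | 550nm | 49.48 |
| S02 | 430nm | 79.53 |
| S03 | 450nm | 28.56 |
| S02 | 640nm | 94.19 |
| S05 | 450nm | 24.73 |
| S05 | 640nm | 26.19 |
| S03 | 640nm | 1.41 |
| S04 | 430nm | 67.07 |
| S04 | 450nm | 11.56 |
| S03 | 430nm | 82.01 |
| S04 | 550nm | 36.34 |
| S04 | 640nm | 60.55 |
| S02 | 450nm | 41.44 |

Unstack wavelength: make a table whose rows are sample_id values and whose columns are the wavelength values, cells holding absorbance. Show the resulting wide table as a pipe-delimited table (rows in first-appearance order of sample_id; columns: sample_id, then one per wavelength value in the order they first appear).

Columns: sample_id plus the 4 distinct wavelength values (550nm, 430nm, 450nm, 640nm).
For example, row S05 column 550nm takes absorbance=52.99 from the long row (S05, 550nm).

| sample_id | 550nm | 430nm | 450nm | 640nm |
| S05 | 52.99 | 65.4 | 24.73 | 26.19 |
| S03 | 20.16 | 82.01 | 28.56 | 1.41 |
| S02 | 49.48 | 79.53 | 41.44 | 94.19 |
| S04 | 36.34 | 67.07 | 11.56 | 60.55 |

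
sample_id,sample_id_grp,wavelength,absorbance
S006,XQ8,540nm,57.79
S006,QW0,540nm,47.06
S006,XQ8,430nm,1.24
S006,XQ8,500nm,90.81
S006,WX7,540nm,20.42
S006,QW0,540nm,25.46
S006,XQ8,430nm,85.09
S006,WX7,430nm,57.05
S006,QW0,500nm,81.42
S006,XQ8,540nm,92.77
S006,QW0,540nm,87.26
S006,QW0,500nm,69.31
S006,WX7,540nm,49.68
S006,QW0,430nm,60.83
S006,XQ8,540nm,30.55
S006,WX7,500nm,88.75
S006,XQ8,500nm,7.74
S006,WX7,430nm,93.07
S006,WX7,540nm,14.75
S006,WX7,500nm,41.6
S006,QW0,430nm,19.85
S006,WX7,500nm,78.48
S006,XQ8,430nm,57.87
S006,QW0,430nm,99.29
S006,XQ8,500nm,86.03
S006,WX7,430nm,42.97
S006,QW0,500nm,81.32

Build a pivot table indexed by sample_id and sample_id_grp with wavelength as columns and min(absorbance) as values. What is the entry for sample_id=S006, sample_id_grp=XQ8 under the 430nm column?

1.24

Rows with sample_id=S006, sample_id_grp=XQ8 and wavelength=430nm: absorbance values are 1.24, 85.09, 57.87.
min(1.24, 85.09, 57.87) = 1.24.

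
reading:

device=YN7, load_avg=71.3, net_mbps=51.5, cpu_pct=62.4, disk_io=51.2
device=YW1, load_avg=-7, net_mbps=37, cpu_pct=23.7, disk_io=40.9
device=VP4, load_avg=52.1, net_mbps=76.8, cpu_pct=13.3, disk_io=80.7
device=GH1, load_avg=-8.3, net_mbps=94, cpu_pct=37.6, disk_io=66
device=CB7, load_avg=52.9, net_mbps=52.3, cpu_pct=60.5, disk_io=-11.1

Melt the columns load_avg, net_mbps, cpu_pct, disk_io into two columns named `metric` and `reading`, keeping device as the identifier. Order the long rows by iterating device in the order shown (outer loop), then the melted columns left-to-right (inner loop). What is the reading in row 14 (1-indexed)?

94

20 rows total (5 × 4). Row 14: index ⌊(14-1)/4⌋ = 3 into device → GH1; (14-1) mod 4 = 1 into the melted columns → net_mbps.
So row 14 is (GH1, net_mbps, 94); reading = 94.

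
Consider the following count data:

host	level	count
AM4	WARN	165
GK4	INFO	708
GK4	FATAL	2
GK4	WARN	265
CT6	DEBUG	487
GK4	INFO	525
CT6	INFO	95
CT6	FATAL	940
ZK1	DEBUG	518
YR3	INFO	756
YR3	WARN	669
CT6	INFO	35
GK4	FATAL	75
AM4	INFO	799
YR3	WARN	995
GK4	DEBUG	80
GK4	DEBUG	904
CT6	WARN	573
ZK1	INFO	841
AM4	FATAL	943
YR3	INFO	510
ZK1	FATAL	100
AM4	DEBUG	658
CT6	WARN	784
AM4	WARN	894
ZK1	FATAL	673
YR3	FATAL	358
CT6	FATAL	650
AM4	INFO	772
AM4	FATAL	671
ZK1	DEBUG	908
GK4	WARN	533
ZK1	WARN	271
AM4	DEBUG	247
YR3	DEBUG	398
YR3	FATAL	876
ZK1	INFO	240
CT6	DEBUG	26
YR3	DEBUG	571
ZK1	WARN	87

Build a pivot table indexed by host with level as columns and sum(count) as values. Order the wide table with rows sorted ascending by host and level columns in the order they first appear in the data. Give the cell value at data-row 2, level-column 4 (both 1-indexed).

513

With rows sorted ascending by host, row 2 is host=CT6. level columns in first-appearance order: WARN, INFO, FATAL, DEBUG; column 4 is DEBUG.
Long rows with host=CT6, level=DEBUG: 487 + 26 = 513.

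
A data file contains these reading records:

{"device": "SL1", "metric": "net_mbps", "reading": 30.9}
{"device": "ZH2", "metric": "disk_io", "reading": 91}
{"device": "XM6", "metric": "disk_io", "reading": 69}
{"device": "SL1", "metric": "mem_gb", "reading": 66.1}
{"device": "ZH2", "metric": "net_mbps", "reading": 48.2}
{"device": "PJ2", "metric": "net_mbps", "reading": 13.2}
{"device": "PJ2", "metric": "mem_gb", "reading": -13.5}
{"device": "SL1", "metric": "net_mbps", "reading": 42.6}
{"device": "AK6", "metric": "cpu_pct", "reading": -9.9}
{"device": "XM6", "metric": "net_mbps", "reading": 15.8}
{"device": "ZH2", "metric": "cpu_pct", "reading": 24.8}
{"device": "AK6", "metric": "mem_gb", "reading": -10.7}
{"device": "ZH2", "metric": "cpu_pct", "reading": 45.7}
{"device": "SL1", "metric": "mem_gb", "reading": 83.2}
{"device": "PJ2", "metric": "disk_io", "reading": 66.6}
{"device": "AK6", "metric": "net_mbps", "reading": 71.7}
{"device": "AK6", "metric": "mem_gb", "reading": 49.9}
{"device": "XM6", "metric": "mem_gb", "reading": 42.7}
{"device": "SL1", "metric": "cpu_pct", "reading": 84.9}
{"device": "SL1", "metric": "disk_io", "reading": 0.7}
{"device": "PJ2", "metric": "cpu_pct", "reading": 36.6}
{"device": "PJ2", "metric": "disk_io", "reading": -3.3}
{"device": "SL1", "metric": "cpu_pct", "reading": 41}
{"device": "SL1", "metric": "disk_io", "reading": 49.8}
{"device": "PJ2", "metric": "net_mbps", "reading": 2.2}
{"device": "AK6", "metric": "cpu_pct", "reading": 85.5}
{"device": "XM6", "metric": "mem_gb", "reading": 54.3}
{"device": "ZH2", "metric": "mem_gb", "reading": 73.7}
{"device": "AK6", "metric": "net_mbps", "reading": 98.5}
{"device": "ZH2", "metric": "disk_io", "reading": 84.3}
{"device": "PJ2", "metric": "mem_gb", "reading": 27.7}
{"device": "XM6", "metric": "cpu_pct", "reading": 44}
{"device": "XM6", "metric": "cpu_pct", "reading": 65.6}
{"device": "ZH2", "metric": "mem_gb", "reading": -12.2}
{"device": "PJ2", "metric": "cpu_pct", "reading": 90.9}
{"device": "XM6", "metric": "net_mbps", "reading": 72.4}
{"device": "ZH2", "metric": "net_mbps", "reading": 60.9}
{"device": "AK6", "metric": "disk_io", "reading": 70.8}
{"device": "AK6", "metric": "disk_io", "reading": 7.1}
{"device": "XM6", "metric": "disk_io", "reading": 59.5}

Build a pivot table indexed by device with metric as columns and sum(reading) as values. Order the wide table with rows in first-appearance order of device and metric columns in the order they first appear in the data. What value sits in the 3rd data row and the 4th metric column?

With rows in first-appearance order of device, row 3 is device=XM6. metric columns in first-appearance order: net_mbps, disk_io, mem_gb, cpu_pct; column 4 is cpu_pct.
Long rows with device=XM6, metric=cpu_pct: 44 + 65.6 = 109.6.

109.6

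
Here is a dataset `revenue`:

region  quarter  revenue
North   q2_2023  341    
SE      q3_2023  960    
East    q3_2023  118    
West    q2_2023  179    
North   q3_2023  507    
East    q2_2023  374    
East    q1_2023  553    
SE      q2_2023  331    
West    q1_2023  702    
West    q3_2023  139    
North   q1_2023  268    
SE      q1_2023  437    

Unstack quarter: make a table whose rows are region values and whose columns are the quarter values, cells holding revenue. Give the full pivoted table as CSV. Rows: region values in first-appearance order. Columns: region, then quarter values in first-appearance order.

region,q2_2023,q3_2023,q1_2023
North,341,507,268
SE,331,960,437
East,374,118,553
West,179,139,702

Columns: region plus the 3 distinct quarter values (q2_2023, q3_2023, q1_2023).
For example, row North column q2_2023 takes revenue=341 from the long row (North, q2_2023).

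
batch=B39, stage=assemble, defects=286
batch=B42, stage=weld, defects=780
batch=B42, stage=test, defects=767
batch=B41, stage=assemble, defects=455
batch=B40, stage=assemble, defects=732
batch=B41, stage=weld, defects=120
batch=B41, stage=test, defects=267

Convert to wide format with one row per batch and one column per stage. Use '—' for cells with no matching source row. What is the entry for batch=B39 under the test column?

—

No long-format row has batch=B39 and stage=test, so the cell is —.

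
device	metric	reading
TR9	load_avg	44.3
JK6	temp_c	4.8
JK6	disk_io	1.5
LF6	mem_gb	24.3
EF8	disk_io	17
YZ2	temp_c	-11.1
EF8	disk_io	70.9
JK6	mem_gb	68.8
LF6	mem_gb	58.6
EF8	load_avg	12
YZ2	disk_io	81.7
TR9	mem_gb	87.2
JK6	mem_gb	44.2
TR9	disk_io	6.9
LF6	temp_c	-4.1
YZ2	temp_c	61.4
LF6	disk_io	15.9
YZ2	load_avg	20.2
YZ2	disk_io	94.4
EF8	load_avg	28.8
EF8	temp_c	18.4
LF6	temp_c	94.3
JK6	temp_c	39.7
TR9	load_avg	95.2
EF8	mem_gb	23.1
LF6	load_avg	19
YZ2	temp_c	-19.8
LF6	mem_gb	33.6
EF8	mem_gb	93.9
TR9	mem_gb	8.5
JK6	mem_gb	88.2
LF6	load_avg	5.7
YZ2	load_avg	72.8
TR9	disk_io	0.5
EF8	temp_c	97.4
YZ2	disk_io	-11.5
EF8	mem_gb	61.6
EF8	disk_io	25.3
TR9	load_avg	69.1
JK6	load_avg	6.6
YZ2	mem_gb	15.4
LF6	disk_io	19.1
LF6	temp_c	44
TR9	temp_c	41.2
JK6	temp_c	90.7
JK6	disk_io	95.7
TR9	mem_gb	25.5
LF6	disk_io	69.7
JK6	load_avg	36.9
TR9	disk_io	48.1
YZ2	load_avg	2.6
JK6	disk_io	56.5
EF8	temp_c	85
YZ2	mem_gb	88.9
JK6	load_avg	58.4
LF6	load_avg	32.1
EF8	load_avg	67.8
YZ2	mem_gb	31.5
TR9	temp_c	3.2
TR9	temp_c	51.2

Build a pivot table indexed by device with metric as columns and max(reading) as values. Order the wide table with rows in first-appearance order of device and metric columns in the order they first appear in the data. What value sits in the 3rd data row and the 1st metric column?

32.1

With rows in first-appearance order of device, row 3 is device=LF6. metric columns in first-appearance order: load_avg, temp_c, disk_io, mem_gb; column 1 is load_avg.
Long rows with device=LF6, metric=load_avg: max(19, 5.7, 32.1) = 32.1.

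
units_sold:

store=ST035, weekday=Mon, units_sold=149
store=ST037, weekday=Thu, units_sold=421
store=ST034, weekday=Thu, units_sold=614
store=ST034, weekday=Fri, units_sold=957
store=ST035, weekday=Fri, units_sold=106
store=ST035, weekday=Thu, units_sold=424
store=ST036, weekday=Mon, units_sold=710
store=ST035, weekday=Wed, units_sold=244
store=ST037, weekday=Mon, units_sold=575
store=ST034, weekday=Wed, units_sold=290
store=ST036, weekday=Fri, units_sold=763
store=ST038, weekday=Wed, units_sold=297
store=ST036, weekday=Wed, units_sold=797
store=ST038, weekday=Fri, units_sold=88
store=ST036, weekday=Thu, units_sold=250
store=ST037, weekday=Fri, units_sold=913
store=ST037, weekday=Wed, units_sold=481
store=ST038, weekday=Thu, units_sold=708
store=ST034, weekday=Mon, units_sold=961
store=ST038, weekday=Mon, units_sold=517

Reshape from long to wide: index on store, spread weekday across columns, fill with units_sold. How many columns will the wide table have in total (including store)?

1 column for store plus 4 distinct weekday values → 5 columns.

5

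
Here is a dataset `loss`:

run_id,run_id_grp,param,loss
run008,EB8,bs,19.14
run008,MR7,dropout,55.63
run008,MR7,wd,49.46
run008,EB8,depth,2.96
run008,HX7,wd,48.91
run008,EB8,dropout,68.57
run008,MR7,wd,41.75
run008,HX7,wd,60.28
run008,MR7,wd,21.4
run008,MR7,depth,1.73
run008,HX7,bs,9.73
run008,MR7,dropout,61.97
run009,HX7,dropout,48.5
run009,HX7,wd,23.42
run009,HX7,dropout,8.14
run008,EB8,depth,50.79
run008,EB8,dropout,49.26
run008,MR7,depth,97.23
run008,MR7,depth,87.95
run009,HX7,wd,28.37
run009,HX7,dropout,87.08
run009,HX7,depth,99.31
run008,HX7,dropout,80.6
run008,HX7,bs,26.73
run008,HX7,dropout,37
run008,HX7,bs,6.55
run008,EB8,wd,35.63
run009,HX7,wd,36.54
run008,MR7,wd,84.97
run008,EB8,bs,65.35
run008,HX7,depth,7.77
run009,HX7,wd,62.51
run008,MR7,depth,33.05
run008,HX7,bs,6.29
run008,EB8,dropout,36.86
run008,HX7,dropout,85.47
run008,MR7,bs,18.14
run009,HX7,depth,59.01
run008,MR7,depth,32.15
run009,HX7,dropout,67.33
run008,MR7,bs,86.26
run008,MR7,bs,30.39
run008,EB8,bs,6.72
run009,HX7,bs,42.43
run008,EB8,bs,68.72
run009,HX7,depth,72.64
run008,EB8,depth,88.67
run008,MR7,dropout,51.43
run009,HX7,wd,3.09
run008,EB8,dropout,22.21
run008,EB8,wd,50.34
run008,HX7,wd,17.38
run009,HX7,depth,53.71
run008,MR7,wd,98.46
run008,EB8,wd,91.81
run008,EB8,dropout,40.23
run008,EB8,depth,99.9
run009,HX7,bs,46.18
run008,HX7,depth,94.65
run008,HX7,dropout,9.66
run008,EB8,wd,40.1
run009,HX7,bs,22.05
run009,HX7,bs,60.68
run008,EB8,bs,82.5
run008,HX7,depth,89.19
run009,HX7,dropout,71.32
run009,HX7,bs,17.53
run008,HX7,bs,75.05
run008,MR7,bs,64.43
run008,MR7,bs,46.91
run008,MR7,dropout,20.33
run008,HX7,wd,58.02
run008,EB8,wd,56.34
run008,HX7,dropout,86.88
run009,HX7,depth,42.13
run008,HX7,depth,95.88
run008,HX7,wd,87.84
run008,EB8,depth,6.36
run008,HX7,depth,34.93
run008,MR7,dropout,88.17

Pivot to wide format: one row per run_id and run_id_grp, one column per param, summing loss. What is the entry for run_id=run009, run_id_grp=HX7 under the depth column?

326.80

Rows with run_id=run009, run_id_grp=HX7 and param=depth: loss values are 99.31, 59.01, 72.64, 53.71, 42.13.
99.31 + 59.01 + 72.64 + 53.71 + 42.13 = 326.80.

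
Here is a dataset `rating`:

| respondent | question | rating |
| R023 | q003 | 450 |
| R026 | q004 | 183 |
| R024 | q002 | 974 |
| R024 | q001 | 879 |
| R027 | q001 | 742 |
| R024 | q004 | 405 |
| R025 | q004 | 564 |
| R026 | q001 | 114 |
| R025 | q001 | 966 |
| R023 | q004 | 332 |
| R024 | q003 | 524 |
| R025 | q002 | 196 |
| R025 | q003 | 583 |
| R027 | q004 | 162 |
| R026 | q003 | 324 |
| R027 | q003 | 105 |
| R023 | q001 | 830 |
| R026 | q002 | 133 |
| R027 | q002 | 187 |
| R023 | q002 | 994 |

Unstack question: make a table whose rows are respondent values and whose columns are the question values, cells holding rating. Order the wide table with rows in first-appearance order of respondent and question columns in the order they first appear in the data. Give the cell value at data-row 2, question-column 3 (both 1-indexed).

133

With rows in first-appearance order of respondent, row 2 is respondent=R026. question columns in first-appearance order: q003, q004, q002, q001; column 3 is q002.
Long rows with respondent=R026, question=q002: rating = 133.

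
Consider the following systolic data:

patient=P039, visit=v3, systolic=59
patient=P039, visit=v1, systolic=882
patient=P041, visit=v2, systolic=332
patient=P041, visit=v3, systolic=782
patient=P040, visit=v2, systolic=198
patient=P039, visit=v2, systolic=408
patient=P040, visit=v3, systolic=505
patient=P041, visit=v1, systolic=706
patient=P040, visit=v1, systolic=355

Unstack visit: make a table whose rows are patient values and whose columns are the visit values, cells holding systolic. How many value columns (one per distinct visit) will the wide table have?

3

3 distinct visit values: v1, v2, v3.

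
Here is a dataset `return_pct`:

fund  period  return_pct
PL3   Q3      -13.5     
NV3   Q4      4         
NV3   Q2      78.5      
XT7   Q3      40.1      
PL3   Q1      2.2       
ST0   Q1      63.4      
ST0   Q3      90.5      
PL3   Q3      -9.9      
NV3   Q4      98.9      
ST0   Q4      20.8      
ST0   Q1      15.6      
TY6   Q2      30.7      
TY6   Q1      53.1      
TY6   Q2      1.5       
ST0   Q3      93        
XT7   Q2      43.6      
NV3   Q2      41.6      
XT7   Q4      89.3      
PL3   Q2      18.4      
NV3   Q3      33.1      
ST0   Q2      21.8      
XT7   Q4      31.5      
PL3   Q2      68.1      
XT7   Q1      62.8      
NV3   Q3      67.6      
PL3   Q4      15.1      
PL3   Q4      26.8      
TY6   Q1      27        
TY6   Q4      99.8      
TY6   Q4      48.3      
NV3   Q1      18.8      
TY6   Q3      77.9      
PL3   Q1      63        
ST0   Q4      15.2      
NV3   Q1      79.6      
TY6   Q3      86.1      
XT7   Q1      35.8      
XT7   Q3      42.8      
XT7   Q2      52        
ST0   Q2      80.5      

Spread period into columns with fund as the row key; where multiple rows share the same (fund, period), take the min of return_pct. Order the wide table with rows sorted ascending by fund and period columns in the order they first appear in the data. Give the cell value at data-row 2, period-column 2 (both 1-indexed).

With rows sorted ascending by fund, row 2 is fund=PL3. period columns in first-appearance order: Q3, Q4, Q2, Q1; column 2 is Q4.
Long rows with fund=PL3, period=Q4: min(15.1, 26.8) = 15.1.

15.1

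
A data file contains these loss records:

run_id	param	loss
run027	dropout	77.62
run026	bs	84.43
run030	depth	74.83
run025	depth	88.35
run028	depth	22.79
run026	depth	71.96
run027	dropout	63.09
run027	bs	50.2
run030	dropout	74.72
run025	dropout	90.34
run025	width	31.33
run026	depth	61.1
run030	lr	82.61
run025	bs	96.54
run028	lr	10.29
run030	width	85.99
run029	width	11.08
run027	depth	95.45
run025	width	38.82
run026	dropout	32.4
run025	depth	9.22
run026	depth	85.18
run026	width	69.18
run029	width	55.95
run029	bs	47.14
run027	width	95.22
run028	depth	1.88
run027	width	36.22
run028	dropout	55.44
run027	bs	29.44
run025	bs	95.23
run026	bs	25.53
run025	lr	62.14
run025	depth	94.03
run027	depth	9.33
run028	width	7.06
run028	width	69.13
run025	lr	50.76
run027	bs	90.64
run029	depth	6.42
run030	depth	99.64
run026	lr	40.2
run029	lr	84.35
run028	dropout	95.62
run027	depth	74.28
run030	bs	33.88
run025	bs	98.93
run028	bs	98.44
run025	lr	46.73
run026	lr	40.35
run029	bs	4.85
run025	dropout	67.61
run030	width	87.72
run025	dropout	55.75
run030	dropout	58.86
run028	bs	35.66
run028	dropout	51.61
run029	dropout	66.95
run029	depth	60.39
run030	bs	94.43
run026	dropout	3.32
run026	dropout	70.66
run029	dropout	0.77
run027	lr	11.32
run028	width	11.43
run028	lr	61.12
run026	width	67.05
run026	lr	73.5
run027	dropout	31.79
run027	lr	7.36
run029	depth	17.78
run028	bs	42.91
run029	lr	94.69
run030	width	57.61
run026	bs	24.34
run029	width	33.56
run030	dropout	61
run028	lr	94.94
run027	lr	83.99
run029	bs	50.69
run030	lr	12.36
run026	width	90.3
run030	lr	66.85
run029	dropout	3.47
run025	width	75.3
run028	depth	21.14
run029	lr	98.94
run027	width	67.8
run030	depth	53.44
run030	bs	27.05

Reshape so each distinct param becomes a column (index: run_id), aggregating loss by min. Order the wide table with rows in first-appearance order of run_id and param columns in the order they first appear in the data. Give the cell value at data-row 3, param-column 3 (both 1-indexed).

53.44

With rows in first-appearance order of run_id, row 3 is run_id=run030. param columns in first-appearance order: dropout, bs, depth, width, lr; column 3 is depth.
Long rows with run_id=run030, param=depth: min(74.83, 99.64, 53.44) = 53.44.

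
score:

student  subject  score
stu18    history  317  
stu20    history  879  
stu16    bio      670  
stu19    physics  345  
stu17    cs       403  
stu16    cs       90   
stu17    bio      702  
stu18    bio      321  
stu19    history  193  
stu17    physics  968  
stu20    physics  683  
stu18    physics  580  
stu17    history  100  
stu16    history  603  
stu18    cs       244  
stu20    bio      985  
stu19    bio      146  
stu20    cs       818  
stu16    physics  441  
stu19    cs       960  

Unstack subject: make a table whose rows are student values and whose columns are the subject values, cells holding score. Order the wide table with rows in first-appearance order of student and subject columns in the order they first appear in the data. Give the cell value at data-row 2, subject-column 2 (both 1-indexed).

985

With rows in first-appearance order of student, row 2 is student=stu20. subject columns in first-appearance order: history, bio, physics, cs; column 2 is bio.
Long rows with student=stu20, subject=bio: score = 985.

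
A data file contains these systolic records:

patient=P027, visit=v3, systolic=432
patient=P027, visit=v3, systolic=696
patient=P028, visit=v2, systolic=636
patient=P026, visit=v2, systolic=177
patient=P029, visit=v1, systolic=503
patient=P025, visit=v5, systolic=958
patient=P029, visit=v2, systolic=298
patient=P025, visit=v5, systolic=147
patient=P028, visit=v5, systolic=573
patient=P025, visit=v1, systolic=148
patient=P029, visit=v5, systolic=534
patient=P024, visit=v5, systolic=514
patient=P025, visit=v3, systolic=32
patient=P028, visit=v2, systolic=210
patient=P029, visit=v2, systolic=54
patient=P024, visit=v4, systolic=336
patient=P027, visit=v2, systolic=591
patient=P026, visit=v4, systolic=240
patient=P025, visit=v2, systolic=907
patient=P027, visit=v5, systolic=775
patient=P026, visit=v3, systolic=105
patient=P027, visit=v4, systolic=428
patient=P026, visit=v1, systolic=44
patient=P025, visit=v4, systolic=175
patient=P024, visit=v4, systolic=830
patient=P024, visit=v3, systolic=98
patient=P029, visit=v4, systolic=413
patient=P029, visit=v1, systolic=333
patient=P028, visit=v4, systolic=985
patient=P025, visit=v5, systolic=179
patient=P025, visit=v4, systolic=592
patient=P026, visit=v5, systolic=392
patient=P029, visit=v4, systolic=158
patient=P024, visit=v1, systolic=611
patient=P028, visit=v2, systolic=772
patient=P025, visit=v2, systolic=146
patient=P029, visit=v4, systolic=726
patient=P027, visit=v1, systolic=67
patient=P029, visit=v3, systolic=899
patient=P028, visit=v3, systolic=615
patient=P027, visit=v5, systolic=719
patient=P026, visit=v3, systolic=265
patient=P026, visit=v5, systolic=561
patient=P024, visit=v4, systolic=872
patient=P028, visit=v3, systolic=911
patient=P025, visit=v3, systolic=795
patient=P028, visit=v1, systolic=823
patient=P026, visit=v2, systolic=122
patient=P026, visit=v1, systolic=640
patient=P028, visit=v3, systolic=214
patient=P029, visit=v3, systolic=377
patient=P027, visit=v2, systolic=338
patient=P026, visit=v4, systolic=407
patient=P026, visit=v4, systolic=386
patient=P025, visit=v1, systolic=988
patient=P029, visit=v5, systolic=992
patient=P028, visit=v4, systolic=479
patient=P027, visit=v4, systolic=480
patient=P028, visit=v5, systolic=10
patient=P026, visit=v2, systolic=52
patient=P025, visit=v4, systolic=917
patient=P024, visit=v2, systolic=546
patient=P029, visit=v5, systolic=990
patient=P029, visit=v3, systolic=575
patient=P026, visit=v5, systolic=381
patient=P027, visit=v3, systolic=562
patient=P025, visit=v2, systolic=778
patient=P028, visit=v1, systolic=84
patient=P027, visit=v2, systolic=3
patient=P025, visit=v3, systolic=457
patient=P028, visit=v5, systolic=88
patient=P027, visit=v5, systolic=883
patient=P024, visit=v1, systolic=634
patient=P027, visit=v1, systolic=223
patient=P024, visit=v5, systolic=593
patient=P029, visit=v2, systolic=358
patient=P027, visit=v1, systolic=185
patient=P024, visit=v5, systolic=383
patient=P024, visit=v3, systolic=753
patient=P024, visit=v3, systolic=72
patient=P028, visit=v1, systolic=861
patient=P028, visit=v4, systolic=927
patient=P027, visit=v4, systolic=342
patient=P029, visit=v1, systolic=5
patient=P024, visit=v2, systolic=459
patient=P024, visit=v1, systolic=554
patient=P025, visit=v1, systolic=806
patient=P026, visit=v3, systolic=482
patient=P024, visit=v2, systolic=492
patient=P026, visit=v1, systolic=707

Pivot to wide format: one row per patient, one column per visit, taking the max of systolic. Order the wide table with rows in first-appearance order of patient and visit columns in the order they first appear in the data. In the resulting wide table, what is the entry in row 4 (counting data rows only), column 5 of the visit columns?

With rows in first-appearance order of patient, row 4 is patient=P029. visit columns in first-appearance order: v3, v2, v1, v5, v4; column 5 is v4.
Long rows with patient=P029, visit=v4: max(413, 158, 726) = 726.

726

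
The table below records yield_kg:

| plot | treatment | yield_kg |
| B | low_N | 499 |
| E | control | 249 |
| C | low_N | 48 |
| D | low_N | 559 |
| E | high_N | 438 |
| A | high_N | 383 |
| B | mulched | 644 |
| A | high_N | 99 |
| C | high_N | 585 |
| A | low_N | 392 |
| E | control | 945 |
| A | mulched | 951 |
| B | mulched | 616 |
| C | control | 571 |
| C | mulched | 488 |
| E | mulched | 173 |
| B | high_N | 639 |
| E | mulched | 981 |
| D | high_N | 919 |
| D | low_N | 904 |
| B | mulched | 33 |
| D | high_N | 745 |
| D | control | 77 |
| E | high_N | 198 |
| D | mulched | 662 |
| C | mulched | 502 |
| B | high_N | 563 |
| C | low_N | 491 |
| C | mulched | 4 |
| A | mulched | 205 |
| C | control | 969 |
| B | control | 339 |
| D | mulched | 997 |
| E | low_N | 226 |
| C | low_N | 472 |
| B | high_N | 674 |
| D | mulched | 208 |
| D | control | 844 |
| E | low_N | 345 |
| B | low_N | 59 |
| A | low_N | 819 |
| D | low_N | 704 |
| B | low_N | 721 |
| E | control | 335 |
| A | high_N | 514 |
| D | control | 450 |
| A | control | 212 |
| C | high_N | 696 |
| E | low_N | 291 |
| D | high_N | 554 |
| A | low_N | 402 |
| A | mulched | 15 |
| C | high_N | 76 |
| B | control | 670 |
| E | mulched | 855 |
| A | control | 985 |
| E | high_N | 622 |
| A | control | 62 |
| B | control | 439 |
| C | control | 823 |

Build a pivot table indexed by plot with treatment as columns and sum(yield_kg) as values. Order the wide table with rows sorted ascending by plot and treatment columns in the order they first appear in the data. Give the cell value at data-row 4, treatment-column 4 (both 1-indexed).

With rows sorted ascending by plot, row 4 is plot=D. treatment columns in first-appearance order: low_N, control, high_N, mulched; column 4 is mulched.
Long rows with plot=D, treatment=mulched: 662 + 997 + 208 = 1867.

1867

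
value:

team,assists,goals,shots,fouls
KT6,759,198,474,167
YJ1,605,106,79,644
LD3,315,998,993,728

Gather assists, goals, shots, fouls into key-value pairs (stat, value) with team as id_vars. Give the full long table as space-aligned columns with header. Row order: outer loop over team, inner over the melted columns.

team  stat     value
KT6   assists  759  
KT6   goals    198  
KT6   shots    474  
KT6   fouls    167  
YJ1   assists  605  
YJ1   goals    106  
YJ1   shots    79   
YJ1   fouls    644  
LD3   assists  315  
LD3   goals    998  
LD3   shots    993  
LD3   fouls    728  

Each (team, column) pair becomes one row: 3 × 4 = 12 rows.
For example, (KT6, assists) → value=759.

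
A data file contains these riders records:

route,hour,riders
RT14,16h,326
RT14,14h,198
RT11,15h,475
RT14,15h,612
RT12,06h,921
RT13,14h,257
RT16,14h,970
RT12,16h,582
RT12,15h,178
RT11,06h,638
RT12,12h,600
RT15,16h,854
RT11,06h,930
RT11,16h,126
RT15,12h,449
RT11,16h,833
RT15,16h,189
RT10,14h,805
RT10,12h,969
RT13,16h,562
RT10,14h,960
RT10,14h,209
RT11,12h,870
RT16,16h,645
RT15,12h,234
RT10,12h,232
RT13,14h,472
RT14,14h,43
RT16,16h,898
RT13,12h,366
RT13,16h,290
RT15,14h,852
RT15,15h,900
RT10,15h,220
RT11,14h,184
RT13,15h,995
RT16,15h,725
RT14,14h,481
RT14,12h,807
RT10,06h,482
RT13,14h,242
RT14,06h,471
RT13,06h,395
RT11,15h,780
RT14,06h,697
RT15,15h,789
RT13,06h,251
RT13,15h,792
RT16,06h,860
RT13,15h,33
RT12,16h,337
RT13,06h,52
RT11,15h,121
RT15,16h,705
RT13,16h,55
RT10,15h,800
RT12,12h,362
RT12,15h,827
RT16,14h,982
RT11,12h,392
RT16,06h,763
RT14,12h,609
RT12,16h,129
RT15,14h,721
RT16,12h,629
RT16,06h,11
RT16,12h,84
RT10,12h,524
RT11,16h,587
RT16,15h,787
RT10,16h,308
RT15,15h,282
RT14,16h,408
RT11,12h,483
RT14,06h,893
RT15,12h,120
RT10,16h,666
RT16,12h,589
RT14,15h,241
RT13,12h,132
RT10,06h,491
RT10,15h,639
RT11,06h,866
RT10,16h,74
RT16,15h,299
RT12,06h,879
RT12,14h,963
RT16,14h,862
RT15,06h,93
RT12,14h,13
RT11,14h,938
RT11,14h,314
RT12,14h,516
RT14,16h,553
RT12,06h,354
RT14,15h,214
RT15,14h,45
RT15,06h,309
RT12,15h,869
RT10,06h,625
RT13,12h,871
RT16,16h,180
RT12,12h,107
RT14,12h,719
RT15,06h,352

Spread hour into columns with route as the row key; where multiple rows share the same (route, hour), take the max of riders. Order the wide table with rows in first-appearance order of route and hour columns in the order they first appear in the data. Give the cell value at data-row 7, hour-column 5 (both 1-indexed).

With rows in first-appearance order of route, row 7 is route=RT10. hour columns in first-appearance order: 16h, 14h, 15h, 06h, 12h; column 5 is 12h.
Long rows with route=RT10, hour=12h: max(969, 232, 524) = 969.

969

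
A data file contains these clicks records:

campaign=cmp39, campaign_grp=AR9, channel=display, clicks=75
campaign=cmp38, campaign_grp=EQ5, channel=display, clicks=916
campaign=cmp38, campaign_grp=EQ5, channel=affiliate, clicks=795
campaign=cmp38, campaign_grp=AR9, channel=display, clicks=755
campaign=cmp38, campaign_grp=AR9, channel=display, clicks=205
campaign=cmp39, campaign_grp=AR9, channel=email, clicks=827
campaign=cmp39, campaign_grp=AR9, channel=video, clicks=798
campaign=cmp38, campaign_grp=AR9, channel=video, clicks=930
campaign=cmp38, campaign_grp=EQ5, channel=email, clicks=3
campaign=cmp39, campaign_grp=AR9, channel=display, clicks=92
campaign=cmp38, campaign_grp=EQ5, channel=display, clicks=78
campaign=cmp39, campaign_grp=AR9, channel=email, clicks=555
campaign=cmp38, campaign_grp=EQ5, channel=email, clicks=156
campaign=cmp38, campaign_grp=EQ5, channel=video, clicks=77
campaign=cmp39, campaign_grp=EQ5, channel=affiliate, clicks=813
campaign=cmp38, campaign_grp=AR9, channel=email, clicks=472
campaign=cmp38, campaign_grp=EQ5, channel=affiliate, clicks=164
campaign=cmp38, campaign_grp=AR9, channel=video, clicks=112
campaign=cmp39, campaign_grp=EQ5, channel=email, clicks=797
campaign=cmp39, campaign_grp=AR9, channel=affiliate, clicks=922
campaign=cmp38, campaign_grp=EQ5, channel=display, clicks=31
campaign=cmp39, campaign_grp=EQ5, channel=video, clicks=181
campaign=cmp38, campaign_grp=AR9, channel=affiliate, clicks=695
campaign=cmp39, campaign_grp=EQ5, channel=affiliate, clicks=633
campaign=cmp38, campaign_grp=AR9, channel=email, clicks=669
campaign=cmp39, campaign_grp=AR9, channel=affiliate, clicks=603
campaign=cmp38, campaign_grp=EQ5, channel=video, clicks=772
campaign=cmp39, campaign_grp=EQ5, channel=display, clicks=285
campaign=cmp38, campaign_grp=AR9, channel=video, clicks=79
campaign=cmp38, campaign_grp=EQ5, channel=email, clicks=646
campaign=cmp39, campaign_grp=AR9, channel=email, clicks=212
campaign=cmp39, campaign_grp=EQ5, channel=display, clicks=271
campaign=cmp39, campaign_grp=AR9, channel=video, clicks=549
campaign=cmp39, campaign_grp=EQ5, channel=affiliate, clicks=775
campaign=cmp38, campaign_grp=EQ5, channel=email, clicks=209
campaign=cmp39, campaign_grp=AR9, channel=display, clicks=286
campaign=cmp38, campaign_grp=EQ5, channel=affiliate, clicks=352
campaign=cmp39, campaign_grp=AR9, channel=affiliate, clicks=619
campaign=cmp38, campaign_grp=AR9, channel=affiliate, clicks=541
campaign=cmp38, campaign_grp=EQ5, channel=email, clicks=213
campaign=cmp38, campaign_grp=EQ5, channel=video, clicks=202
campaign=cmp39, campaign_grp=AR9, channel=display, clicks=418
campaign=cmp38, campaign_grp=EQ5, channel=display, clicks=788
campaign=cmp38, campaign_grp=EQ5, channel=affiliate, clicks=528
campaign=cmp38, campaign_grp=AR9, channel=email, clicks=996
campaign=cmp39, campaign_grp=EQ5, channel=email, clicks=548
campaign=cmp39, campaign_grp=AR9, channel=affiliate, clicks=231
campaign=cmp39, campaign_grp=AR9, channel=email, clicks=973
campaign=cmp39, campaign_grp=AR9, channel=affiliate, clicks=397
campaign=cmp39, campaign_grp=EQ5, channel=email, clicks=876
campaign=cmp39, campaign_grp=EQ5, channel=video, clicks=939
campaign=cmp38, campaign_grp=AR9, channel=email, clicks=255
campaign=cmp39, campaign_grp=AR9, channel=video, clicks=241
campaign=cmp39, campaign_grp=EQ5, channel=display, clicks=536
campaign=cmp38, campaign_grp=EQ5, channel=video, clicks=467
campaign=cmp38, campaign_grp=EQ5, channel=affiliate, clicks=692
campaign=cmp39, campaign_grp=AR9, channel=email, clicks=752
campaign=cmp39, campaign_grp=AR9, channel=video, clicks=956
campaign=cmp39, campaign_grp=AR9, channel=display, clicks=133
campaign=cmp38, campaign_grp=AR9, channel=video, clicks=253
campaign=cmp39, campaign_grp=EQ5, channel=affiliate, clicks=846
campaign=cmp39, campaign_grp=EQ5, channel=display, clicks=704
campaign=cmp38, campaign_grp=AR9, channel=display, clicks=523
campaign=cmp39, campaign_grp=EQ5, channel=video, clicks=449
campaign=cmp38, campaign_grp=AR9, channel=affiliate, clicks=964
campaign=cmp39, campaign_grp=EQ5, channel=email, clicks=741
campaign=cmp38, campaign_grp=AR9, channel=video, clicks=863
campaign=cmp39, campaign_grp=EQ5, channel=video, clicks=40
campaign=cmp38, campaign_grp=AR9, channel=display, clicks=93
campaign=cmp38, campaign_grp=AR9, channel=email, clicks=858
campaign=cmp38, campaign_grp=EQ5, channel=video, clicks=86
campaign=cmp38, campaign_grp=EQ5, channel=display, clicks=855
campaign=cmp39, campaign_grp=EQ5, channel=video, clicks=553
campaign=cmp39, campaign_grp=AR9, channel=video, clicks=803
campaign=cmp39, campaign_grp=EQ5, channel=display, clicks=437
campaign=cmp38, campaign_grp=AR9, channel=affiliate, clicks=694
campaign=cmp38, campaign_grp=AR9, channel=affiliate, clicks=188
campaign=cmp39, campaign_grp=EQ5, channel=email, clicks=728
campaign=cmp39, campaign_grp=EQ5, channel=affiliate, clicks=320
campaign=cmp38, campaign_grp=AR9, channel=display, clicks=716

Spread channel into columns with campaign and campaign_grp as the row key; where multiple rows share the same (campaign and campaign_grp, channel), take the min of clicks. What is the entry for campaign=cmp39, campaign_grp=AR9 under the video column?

241

Rows with campaign=cmp39, campaign_grp=AR9 and channel=video: clicks values are 798, 549, 241, 956, 803.
min(798, 549, 241, 956, 803) = 241.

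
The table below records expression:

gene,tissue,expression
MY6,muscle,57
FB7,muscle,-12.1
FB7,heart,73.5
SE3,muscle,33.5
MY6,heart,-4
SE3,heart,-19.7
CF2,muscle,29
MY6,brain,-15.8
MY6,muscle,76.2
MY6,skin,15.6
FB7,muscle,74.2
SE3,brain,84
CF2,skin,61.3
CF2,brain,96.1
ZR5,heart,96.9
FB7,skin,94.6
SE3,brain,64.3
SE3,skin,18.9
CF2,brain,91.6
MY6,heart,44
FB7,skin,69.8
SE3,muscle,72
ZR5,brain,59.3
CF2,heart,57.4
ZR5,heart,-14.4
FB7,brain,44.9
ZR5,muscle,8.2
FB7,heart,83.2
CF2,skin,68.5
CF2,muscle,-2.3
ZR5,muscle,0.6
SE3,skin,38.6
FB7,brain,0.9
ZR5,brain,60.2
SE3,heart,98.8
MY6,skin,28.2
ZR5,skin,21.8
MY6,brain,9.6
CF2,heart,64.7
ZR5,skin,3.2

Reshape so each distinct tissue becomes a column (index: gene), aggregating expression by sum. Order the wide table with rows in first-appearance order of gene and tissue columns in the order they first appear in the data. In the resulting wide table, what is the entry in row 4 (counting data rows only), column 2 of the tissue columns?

With rows in first-appearance order of gene, row 4 is gene=CF2. tissue columns in first-appearance order: muscle, heart, brain, skin; column 2 is heart.
Long rows with gene=CF2, tissue=heart: 57.4 + 64.7 = 122.1.

122.1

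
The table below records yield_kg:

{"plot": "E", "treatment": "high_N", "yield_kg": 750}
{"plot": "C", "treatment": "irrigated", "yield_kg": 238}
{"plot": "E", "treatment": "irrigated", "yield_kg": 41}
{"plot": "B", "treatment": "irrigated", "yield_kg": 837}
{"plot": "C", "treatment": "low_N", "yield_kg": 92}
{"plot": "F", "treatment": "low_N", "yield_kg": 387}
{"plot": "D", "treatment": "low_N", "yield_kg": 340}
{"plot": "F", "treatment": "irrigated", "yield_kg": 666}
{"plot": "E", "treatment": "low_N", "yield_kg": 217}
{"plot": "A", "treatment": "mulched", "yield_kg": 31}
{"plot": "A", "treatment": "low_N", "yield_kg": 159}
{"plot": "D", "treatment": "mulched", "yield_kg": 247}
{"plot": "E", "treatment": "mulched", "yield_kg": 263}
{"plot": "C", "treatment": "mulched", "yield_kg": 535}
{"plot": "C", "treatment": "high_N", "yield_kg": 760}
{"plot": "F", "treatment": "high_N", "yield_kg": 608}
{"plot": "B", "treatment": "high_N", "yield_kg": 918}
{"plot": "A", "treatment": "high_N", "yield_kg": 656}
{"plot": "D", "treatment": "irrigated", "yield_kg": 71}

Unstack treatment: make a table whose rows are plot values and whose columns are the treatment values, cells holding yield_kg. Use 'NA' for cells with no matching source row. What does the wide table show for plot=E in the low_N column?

217

The long row with plot=E, treatment=low_N has yield_kg=217.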